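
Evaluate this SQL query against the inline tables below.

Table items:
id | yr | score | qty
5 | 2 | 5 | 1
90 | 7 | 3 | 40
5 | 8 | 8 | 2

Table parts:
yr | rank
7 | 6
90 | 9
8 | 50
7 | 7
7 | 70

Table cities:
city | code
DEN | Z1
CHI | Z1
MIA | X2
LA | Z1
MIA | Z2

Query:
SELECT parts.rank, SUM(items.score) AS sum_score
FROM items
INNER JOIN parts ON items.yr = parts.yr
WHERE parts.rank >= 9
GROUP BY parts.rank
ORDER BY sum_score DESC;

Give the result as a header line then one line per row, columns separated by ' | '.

== RESULT ==
parts.rank | sum_score
50 | 8
70 | 3

Derivation:
After JOIN parts (4 rows):
items.id | items.yr | items.score | items.qty | parts.yr | parts.rank
90 | 7 | 3 | 40 | 7 | 6
90 | 7 | 3 | 40 | 7 | 7
90 | 7 | 3 | 40 | 7 | 70
5 | 8 | 8 | 2 | 8 | 50
After WHERE (2 rows):
items.id | items.yr | items.score | items.qty | parts.yr | parts.rank
90 | 7 | 3 | 40 | 7 | 70
5 | 8 | 8 | 2 | 8 | 50
After GROUP BY (2 rows):
parts.rank | sum_score
70 | 3
50 | 8
After ORDER BY (2 rows):
parts.rank | sum_score
50 | 8
70 | 3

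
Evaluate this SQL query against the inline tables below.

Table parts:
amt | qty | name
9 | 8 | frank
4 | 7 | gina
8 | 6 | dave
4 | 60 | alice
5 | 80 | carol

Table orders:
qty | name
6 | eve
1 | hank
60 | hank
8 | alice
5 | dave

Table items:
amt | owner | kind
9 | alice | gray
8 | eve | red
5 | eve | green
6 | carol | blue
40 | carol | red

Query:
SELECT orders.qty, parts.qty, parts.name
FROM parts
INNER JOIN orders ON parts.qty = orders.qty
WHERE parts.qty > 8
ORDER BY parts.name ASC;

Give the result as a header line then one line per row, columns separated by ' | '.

After JOIN orders (3 rows):
parts.amt | parts.qty | parts.name | orders.qty | orders.name
9 | 8 | frank | 8 | alice
8 | 6 | dave | 6 | eve
4 | 60 | alice | 60 | hank
After WHERE (1 rows):
parts.amt | parts.qty | parts.name | orders.qty | orders.name
4 | 60 | alice | 60 | hank
After SELECT (1 rows):
orders.qty | parts.qty | parts.name
60 | 60 | alice
After ORDER BY (1 rows):
orders.qty | parts.qty | parts.name
60 | 60 | alice

== RESULT ==
orders.qty | parts.qty | parts.name
60 | 60 | alice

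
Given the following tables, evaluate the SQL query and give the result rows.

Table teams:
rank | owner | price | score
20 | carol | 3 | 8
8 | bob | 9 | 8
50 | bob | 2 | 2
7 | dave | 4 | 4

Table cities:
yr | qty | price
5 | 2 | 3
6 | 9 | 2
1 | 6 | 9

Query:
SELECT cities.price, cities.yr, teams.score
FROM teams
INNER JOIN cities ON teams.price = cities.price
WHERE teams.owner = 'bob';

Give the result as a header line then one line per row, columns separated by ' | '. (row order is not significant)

After JOIN cities (3 rows):
teams.rank | teams.owner | teams.price | teams.score | cities.yr | cities.qty | cities.price
20 | carol | 3 | 8 | 5 | 2 | 3
8 | bob | 9 | 8 | 1 | 6 | 9
50 | bob | 2 | 2 | 6 | 9 | 2
After WHERE (2 rows):
teams.rank | teams.owner | teams.price | teams.score | cities.yr | cities.qty | cities.price
8 | bob | 9 | 8 | 1 | 6 | 9
50 | bob | 2 | 2 | 6 | 9 | 2
After SELECT (2 rows):
cities.price | cities.yr | teams.score
9 | 1 | 8
2 | 6 | 2

== RESULT ==
cities.price | cities.yr | teams.score
9 | 1 | 8
2 | 6 | 2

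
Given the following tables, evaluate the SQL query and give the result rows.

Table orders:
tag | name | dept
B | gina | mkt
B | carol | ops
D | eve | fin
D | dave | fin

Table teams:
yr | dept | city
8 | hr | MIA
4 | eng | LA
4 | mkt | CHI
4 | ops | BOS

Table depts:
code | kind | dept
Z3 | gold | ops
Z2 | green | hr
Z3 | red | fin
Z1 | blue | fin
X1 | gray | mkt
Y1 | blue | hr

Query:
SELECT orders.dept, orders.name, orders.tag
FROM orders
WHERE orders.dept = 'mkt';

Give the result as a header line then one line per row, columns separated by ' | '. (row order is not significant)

== RESULT ==
orders.dept | orders.name | orders.tag
mkt | gina | B

Derivation:
After WHERE (1 rows):
orders.tag | orders.name | orders.dept
B | gina | mkt
After SELECT (1 rows):
orders.dept | orders.name | orders.tag
mkt | gina | B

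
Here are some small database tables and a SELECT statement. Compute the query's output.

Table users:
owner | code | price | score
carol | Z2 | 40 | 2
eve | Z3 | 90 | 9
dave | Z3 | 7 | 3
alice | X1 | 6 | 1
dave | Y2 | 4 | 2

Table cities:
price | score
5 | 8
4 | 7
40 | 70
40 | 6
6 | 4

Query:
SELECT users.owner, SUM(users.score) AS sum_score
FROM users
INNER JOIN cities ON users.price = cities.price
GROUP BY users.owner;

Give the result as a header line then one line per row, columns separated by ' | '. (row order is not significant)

== RESULT ==
users.owner | sum_score
carol | 4
alice | 1
dave | 2

Derivation:
After JOIN cities (4 rows):
users.owner | users.code | users.price | users.score | cities.price | cities.score
carol | Z2 | 40 | 2 | 40 | 70
carol | Z2 | 40 | 2 | 40 | 6
alice | X1 | 6 | 1 | 6 | 4
dave | Y2 | 4 | 2 | 4 | 7
After GROUP BY (3 rows):
users.owner | sum_score
carol | 4
alice | 1
dave | 2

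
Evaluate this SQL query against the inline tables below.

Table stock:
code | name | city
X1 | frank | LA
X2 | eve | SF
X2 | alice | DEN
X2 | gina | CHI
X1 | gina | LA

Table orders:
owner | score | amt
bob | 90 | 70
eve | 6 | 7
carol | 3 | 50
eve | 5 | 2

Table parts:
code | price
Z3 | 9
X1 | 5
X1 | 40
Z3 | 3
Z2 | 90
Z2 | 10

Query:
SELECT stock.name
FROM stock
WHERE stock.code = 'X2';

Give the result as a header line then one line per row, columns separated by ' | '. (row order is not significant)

After WHERE (3 rows):
stock.code | stock.name | stock.city
X2 | eve | SF
X2 | alice | DEN
X2 | gina | CHI
After SELECT (3 rows):
stock.name
eve
alice
gina

== RESULT ==
stock.name
eve
alice
gina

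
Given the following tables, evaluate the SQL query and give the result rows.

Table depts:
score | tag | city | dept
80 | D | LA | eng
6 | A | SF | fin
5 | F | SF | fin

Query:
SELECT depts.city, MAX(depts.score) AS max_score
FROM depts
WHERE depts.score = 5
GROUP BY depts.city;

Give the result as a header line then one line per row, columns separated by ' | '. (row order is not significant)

After WHERE (1 rows):
depts.score | depts.tag | depts.city | depts.dept
5 | F | SF | fin
After GROUP BY (1 rows):
depts.city | max_score
SF | 5

== RESULT ==
depts.city | max_score
SF | 5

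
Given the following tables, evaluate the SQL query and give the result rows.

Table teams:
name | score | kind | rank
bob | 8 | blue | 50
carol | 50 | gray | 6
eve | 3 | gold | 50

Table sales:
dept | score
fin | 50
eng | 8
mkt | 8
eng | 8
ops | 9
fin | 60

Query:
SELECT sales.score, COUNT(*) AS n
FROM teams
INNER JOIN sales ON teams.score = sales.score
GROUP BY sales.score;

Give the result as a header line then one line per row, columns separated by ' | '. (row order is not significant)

After JOIN sales (4 rows):
teams.name | teams.score | teams.kind | teams.rank | sales.dept | sales.score
bob | 8 | blue | 50 | eng | 8
bob | 8 | blue | 50 | mkt | 8
bob | 8 | blue | 50 | eng | 8
carol | 50 | gray | 6 | fin | 50
After GROUP BY (2 rows):
sales.score | n
8 | 3
50 | 1

== RESULT ==
sales.score | n
8 | 3
50 | 1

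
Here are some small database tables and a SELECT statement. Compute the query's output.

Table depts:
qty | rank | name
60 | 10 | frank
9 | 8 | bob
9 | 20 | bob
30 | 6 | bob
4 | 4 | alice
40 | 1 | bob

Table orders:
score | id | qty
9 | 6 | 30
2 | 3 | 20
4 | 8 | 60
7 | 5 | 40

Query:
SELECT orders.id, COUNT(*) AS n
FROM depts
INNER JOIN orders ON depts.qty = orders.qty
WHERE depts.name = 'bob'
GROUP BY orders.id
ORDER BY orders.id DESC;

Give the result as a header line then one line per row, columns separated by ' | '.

== RESULT ==
orders.id | n
6 | 1
5 | 1

Derivation:
After JOIN orders (3 rows):
depts.qty | depts.rank | depts.name | orders.score | orders.id | orders.qty
60 | 10 | frank | 4 | 8 | 60
30 | 6 | bob | 9 | 6 | 30
40 | 1 | bob | 7 | 5 | 40
After WHERE (2 rows):
depts.qty | depts.rank | depts.name | orders.score | orders.id | orders.qty
30 | 6 | bob | 9 | 6 | 30
40 | 1 | bob | 7 | 5 | 40
After GROUP BY (2 rows):
orders.id | n
6 | 1
5 | 1
After ORDER BY (2 rows):
orders.id | n
6 | 1
5 | 1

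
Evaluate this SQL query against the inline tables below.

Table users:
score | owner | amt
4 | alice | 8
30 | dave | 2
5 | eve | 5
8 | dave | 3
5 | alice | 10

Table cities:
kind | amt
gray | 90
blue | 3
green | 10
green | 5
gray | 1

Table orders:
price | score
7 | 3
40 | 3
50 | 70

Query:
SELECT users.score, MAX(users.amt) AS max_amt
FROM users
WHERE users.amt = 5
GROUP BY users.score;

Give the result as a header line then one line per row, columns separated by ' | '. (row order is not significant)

== RESULT ==
users.score | max_amt
5 | 5

Derivation:
After WHERE (1 rows):
users.score | users.owner | users.amt
5 | eve | 5
After GROUP BY (1 rows):
users.score | max_amt
5 | 5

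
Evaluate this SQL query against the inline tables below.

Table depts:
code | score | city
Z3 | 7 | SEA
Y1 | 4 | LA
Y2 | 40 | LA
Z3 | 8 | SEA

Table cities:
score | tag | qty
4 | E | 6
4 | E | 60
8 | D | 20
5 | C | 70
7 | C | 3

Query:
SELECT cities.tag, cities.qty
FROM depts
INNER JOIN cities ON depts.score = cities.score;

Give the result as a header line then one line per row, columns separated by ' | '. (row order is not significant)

After JOIN cities (4 rows):
depts.code | depts.score | depts.city | cities.score | cities.tag | cities.qty
Z3 | 7 | SEA | 7 | C | 3
Y1 | 4 | LA | 4 | E | 6
Y1 | 4 | LA | 4 | E | 60
Z3 | 8 | SEA | 8 | D | 20
After SELECT (4 rows):
cities.tag | cities.qty
C | 3
E | 6
E | 60
D | 20

== RESULT ==
cities.tag | cities.qty
C | 3
E | 6
E | 60
D | 20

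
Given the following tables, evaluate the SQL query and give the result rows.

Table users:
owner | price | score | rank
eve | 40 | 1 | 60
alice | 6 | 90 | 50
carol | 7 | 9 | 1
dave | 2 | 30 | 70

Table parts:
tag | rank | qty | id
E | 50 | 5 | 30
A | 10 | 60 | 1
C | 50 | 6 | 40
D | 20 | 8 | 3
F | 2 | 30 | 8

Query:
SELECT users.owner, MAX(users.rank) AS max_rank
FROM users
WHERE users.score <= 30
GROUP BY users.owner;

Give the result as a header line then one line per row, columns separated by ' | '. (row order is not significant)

== RESULT ==
users.owner | max_rank
eve | 60
carol | 1
dave | 70

Derivation:
After WHERE (3 rows):
users.owner | users.price | users.score | users.rank
eve | 40 | 1 | 60
carol | 7 | 9 | 1
dave | 2 | 30 | 70
After GROUP BY (3 rows):
users.owner | max_rank
eve | 60
carol | 1
dave | 70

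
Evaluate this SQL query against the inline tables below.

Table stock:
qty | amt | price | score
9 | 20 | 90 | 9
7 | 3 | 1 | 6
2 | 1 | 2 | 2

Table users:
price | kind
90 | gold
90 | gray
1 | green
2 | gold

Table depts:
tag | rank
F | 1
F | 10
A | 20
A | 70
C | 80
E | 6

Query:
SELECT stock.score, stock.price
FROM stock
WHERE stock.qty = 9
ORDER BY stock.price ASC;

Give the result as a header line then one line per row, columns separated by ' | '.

After WHERE (1 rows):
stock.qty | stock.amt | stock.price | stock.score
9 | 20 | 90 | 9
After SELECT (1 rows):
stock.score | stock.price
9 | 90
After ORDER BY (1 rows):
stock.score | stock.price
9 | 90

== RESULT ==
stock.score | stock.price
9 | 90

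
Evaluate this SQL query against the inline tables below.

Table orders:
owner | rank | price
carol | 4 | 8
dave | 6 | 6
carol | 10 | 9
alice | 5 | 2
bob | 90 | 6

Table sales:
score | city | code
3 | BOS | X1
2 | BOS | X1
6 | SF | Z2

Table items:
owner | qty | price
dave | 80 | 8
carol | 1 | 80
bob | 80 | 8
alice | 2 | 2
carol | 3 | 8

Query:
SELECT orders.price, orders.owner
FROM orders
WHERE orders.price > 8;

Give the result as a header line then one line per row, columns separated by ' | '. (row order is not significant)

After WHERE (1 rows):
orders.owner | orders.rank | orders.price
carol | 10 | 9
After SELECT (1 rows):
orders.price | orders.owner
9 | carol

== RESULT ==
orders.price | orders.owner
9 | carol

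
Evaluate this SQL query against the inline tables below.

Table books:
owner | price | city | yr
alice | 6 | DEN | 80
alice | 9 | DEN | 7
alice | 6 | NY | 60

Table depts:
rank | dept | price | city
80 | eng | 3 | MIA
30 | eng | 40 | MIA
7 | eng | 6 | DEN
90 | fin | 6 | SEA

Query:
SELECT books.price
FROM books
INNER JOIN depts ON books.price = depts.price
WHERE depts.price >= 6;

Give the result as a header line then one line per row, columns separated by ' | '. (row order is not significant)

After JOIN depts (4 rows):
books.owner | books.price | books.city | books.yr | depts.rank | depts.dept | depts.price | depts.city
alice | 6 | DEN | 80 | 7 | eng | 6 | DEN
alice | 6 | DEN | 80 | 90 | fin | 6 | SEA
alice | 6 | NY | 60 | 7 | eng | 6 | DEN
alice | 6 | NY | 60 | 90 | fin | 6 | SEA
After WHERE (4 rows):
books.owner | books.price | books.city | books.yr | depts.rank | depts.dept | depts.price | depts.city
alice | 6 | DEN | 80 | 7 | eng | 6 | DEN
alice | 6 | DEN | 80 | 90 | fin | 6 | SEA
alice | 6 | NY | 60 | 7 | eng | 6 | DEN
alice | 6 | NY | 60 | 90 | fin | 6 | SEA
After SELECT (4 rows):
books.price
6
6
6
6

== RESULT ==
books.price
6
6
6
6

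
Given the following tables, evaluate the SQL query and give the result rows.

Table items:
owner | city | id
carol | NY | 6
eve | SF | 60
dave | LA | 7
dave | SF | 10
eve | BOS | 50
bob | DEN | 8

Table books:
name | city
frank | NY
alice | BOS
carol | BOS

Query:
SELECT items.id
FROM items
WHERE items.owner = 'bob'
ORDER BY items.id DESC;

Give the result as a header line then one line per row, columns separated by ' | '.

== RESULT ==
items.id
8

Derivation:
After WHERE (1 rows):
items.owner | items.city | items.id
bob | DEN | 8
After SELECT (1 rows):
items.id
8
After ORDER BY (1 rows):
items.id
8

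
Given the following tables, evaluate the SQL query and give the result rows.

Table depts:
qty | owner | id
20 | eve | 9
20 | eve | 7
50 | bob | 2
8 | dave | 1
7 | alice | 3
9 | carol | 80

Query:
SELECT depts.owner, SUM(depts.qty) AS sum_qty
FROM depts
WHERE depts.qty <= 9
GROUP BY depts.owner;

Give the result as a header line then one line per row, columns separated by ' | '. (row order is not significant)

== RESULT ==
depts.owner | sum_qty
dave | 8
alice | 7
carol | 9

Derivation:
After WHERE (3 rows):
depts.qty | depts.owner | depts.id
8 | dave | 1
7 | alice | 3
9 | carol | 80
After GROUP BY (3 rows):
depts.owner | sum_qty
dave | 8
alice | 7
carol | 9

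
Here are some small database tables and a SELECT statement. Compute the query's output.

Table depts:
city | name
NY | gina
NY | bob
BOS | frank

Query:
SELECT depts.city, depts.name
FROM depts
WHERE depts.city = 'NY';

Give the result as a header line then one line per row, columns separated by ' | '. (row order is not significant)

After WHERE (2 rows):
depts.city | depts.name
NY | gina
NY | bob
After SELECT (2 rows):
depts.city | depts.name
NY | gina
NY | bob

== RESULT ==
depts.city | depts.name
NY | gina
NY | bob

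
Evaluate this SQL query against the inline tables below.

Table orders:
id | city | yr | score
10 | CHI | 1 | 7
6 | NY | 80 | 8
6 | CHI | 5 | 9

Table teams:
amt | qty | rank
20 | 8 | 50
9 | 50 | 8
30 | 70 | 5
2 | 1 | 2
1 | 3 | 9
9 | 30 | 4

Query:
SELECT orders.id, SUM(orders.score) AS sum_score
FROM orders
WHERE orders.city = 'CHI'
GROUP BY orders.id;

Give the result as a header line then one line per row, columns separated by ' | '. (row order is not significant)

After WHERE (2 rows):
orders.id | orders.city | orders.yr | orders.score
10 | CHI | 1 | 7
6 | CHI | 5 | 9
After GROUP BY (2 rows):
orders.id | sum_score
10 | 7
6 | 9

== RESULT ==
orders.id | sum_score
10 | 7
6 | 9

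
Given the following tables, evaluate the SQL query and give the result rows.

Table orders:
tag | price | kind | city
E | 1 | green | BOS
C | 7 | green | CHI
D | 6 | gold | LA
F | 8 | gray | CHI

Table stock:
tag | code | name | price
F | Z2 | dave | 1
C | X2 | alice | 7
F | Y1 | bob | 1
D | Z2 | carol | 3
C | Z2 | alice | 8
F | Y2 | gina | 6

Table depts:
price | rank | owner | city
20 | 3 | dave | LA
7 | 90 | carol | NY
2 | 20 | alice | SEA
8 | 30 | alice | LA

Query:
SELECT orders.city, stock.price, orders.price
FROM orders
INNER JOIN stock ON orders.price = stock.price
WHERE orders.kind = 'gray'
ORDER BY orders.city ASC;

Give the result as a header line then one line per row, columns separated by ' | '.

After JOIN stock (5 rows):
orders.tag | orders.price | orders.kind | orders.city | stock.tag | stock.code | stock.name | stock.price
E | 1 | green | BOS | F | Z2 | dave | 1
E | 1 | green | BOS | F | Y1 | bob | 1
C | 7 | green | CHI | C | X2 | alice | 7
D | 6 | gold | LA | F | Y2 | gina | 6
F | 8 | gray | CHI | C | Z2 | alice | 8
After WHERE (1 rows):
orders.tag | orders.price | orders.kind | orders.city | stock.tag | stock.code | stock.name | stock.price
F | 8 | gray | CHI | C | Z2 | alice | 8
After SELECT (1 rows):
orders.city | stock.price | orders.price
CHI | 8 | 8
After ORDER BY (1 rows):
orders.city | stock.price | orders.price
CHI | 8 | 8

== RESULT ==
orders.city | stock.price | orders.price
CHI | 8 | 8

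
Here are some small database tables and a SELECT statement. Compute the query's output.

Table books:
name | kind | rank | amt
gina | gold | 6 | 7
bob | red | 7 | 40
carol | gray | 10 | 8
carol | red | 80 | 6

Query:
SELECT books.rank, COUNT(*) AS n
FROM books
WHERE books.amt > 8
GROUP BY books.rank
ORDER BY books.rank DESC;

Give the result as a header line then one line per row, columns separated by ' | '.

== RESULT ==
books.rank | n
7 | 1

Derivation:
After WHERE (1 rows):
books.name | books.kind | books.rank | books.amt
bob | red | 7 | 40
After GROUP BY (1 rows):
books.rank | n
7 | 1
After ORDER BY (1 rows):
books.rank | n
7 | 1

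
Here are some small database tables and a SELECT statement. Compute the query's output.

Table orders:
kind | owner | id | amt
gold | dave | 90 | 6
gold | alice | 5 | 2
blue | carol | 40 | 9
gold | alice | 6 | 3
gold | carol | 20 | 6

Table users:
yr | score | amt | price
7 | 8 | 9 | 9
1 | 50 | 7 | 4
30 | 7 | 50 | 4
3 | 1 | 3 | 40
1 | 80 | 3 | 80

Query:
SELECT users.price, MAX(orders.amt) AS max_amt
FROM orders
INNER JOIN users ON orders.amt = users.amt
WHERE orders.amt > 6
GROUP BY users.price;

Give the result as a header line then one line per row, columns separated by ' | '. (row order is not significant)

After JOIN users (3 rows):
orders.kind | orders.owner | orders.id | orders.amt | users.yr | users.score | users.amt | users.price
blue | carol | 40 | 9 | 7 | 8 | 9 | 9
gold | alice | 6 | 3 | 3 | 1 | 3 | 40
gold | alice | 6 | 3 | 1 | 80 | 3 | 80
After WHERE (1 rows):
orders.kind | orders.owner | orders.id | orders.amt | users.yr | users.score | users.amt | users.price
blue | carol | 40 | 9 | 7 | 8 | 9 | 9
After GROUP BY (1 rows):
users.price | max_amt
9 | 9

== RESULT ==
users.price | max_amt
9 | 9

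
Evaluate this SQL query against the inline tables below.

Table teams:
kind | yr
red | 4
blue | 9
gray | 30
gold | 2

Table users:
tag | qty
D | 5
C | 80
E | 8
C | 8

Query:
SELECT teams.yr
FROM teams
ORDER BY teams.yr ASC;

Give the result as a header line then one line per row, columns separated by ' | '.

After SELECT (4 rows):
teams.yr
4
9
30
2
After ORDER BY (4 rows):
teams.yr
2
4
9
30

== RESULT ==
teams.yr
2
4
9
30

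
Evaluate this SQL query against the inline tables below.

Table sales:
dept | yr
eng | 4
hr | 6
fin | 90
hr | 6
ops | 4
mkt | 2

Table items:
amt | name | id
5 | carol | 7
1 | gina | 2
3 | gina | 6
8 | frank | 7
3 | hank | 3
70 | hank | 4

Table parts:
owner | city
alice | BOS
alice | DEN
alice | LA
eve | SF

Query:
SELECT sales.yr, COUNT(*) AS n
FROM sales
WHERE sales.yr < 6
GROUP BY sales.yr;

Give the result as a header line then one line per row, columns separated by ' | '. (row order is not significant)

After WHERE (3 rows):
sales.dept | sales.yr
eng | 4
ops | 4
mkt | 2
After GROUP BY (2 rows):
sales.yr | n
4 | 2
2 | 1

== RESULT ==
sales.yr | n
4 | 2
2 | 1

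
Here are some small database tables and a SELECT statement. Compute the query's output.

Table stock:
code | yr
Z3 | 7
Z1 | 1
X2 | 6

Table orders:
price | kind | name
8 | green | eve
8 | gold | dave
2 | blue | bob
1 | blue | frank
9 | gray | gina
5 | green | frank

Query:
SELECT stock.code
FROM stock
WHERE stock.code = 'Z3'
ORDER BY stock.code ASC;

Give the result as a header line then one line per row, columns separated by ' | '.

After WHERE (1 rows):
stock.code | stock.yr
Z3 | 7
After SELECT (1 rows):
stock.code
Z3
After ORDER BY (1 rows):
stock.code
Z3

== RESULT ==
stock.code
Z3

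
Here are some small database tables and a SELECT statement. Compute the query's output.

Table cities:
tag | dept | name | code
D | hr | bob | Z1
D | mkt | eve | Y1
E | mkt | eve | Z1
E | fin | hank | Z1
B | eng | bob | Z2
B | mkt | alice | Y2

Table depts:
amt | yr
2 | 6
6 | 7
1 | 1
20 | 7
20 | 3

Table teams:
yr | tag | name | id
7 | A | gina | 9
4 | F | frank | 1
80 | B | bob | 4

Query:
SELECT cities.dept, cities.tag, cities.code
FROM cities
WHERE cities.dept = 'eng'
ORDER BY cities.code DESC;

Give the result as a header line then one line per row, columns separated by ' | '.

== RESULT ==
cities.dept | cities.tag | cities.code
eng | B | Z2

Derivation:
After WHERE (1 rows):
cities.tag | cities.dept | cities.name | cities.code
B | eng | bob | Z2
After SELECT (1 rows):
cities.dept | cities.tag | cities.code
eng | B | Z2
After ORDER BY (1 rows):
cities.dept | cities.tag | cities.code
eng | B | Z2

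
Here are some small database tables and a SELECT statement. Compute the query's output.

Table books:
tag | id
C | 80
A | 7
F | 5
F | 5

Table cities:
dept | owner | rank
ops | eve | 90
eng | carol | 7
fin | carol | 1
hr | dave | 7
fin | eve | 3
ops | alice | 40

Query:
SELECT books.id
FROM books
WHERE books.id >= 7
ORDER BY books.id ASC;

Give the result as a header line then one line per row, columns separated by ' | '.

== RESULT ==
books.id
7
80

Derivation:
After WHERE (2 rows):
books.tag | books.id
C | 80
A | 7
After SELECT (2 rows):
books.id
80
7
After ORDER BY (2 rows):
books.id
7
80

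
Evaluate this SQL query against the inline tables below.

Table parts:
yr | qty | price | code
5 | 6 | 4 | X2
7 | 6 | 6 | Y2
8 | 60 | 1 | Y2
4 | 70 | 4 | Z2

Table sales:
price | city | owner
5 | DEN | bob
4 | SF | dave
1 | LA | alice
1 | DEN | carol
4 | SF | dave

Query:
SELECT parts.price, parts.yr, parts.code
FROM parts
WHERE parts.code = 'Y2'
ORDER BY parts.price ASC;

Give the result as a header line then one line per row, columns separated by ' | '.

== RESULT ==
parts.price | parts.yr | parts.code
1 | 8 | Y2
6 | 7 | Y2

Derivation:
After WHERE (2 rows):
parts.yr | parts.qty | parts.price | parts.code
7 | 6 | 6 | Y2
8 | 60 | 1 | Y2
After SELECT (2 rows):
parts.price | parts.yr | parts.code
6 | 7 | Y2
1 | 8 | Y2
After ORDER BY (2 rows):
parts.price | parts.yr | parts.code
1 | 8 | Y2
6 | 7 | Y2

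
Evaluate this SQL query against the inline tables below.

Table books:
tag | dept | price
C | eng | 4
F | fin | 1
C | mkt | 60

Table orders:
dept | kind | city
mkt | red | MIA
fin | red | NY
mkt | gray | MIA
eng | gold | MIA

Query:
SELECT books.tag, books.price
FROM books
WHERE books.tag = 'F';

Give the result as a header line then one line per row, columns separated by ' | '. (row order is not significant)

After WHERE (1 rows):
books.tag | books.dept | books.price
F | fin | 1
After SELECT (1 rows):
books.tag | books.price
F | 1

== RESULT ==
books.tag | books.price
F | 1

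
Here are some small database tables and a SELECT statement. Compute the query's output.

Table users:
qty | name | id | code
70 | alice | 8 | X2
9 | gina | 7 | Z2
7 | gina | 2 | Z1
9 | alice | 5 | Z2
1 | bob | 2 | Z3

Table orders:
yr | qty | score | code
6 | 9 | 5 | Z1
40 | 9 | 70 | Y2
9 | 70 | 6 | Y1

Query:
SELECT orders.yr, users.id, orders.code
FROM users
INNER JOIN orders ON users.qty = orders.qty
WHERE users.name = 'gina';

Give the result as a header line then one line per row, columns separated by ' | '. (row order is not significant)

After JOIN orders (5 rows):
users.qty | users.name | users.id | users.code | orders.yr | orders.qty | orders.score | orders.code
70 | alice | 8 | X2 | 9 | 70 | 6 | Y1
9 | gina | 7 | Z2 | 6 | 9 | 5 | Z1
9 | gina | 7 | Z2 | 40 | 9 | 70 | Y2
9 | alice | 5 | Z2 | 6 | 9 | 5 | Z1
9 | alice | 5 | Z2 | 40 | 9 | 70 | Y2
After WHERE (2 rows):
users.qty | users.name | users.id | users.code | orders.yr | orders.qty | orders.score | orders.code
9 | gina | 7 | Z2 | 6 | 9 | 5 | Z1
9 | gina | 7 | Z2 | 40 | 9 | 70 | Y2
After SELECT (2 rows):
orders.yr | users.id | orders.code
6 | 7 | Z1
40 | 7 | Y2

== RESULT ==
orders.yr | users.id | orders.code
6 | 7 | Z1
40 | 7 | Y2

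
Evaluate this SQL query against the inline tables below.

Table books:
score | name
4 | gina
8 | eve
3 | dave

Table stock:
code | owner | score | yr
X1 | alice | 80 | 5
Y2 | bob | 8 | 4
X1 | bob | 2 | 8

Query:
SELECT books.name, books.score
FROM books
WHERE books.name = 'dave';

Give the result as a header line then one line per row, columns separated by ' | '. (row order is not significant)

== RESULT ==
books.name | books.score
dave | 3

Derivation:
After WHERE (1 rows):
books.score | books.name
3 | dave
After SELECT (1 rows):
books.name | books.score
dave | 3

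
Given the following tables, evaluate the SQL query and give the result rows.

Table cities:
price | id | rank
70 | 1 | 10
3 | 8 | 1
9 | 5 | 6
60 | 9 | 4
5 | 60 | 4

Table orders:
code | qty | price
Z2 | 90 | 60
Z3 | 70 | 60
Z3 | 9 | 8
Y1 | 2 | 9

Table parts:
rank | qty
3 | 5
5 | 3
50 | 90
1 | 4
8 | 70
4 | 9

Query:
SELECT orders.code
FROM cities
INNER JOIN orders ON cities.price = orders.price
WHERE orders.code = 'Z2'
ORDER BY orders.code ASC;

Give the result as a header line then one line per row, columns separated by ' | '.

== RESULT ==
orders.code
Z2

Derivation:
After JOIN orders (3 rows):
cities.price | cities.id | cities.rank | orders.code | orders.qty | orders.price
9 | 5 | 6 | Y1 | 2 | 9
60 | 9 | 4 | Z2 | 90 | 60
60 | 9 | 4 | Z3 | 70 | 60
After WHERE (1 rows):
cities.price | cities.id | cities.rank | orders.code | orders.qty | orders.price
60 | 9 | 4 | Z2 | 90 | 60
After SELECT (1 rows):
orders.code
Z2
After ORDER BY (1 rows):
orders.code
Z2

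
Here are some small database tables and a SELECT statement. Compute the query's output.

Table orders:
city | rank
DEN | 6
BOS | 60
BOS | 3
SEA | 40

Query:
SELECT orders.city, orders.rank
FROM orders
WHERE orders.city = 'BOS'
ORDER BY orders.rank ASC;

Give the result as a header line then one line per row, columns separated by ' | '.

After WHERE (2 rows):
orders.city | orders.rank
BOS | 60
BOS | 3
After SELECT (2 rows):
orders.city | orders.rank
BOS | 60
BOS | 3
After ORDER BY (2 rows):
orders.city | orders.rank
BOS | 3
BOS | 60

== RESULT ==
orders.city | orders.rank
BOS | 3
BOS | 60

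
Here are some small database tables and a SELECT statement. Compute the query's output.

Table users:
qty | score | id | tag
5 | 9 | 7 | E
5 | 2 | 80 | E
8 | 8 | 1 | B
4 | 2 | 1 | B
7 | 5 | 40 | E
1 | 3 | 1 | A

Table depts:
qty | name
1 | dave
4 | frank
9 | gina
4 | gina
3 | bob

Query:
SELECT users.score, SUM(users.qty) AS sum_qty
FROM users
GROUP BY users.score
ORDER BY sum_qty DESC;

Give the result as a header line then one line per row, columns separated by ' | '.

== RESULT ==
users.score | sum_qty
2 | 9
8 | 8
5 | 7
9 | 5
3 | 1

Derivation:
After GROUP BY (5 rows):
users.score | sum_qty
9 | 5
2 | 9
8 | 8
5 | 7
3 | 1
After ORDER BY (5 rows):
users.score | sum_qty
2 | 9
8 | 8
5 | 7
9 | 5
3 | 1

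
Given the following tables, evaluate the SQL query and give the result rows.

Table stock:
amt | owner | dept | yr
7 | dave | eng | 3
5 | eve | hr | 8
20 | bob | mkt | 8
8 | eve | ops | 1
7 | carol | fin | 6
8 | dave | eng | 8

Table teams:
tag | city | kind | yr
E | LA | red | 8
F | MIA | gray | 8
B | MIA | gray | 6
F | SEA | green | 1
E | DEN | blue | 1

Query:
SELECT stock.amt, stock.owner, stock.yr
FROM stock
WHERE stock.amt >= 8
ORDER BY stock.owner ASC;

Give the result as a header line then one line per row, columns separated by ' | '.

After WHERE (3 rows):
stock.amt | stock.owner | stock.dept | stock.yr
20 | bob | mkt | 8
8 | eve | ops | 1
8 | dave | eng | 8
After SELECT (3 rows):
stock.amt | stock.owner | stock.yr
20 | bob | 8
8 | eve | 1
8 | dave | 8
After ORDER BY (3 rows):
stock.amt | stock.owner | stock.yr
20 | bob | 8
8 | dave | 8
8 | eve | 1

== RESULT ==
stock.amt | stock.owner | stock.yr
20 | bob | 8
8 | dave | 8
8 | eve | 1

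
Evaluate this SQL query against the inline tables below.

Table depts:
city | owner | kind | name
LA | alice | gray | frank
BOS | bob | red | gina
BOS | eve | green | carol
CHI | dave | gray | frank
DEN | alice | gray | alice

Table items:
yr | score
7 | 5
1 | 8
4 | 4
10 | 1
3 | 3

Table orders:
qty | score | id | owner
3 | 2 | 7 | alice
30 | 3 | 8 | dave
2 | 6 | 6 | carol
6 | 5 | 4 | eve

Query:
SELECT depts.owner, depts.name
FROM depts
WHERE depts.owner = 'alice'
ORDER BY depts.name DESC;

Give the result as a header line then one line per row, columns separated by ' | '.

After WHERE (2 rows):
depts.city | depts.owner | depts.kind | depts.name
LA | alice | gray | frank
DEN | alice | gray | alice
After SELECT (2 rows):
depts.owner | depts.name
alice | frank
alice | alice
After ORDER BY (2 rows):
depts.owner | depts.name
alice | frank
alice | alice

== RESULT ==
depts.owner | depts.name
alice | frank
alice | alice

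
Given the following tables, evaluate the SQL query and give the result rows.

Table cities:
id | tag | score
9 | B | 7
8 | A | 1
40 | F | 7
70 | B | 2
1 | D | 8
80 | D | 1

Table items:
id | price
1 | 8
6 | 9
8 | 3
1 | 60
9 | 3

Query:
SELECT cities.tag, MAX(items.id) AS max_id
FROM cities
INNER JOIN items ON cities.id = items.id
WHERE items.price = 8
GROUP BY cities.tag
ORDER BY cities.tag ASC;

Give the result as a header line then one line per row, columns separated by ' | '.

After JOIN items (4 rows):
cities.id | cities.tag | cities.score | items.id | items.price
9 | B | 7 | 9 | 3
8 | A | 1 | 8 | 3
1 | D | 8 | 1 | 8
1 | D | 8 | 1 | 60
After WHERE (1 rows):
cities.id | cities.tag | cities.score | items.id | items.price
1 | D | 8 | 1 | 8
After GROUP BY (1 rows):
cities.tag | max_id
D | 1
After ORDER BY (1 rows):
cities.tag | max_id
D | 1

== RESULT ==
cities.tag | max_id
D | 1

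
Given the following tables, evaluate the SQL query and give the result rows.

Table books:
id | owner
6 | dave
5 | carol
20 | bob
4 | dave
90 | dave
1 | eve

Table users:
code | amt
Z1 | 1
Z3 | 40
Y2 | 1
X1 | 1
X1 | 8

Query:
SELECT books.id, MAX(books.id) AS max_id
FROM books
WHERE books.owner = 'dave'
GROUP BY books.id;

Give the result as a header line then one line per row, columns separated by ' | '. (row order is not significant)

== RESULT ==
books.id | max_id
6 | 6
4 | 4
90 | 90

Derivation:
After WHERE (3 rows):
books.id | books.owner
6 | dave
4 | dave
90 | dave
After GROUP BY (3 rows):
books.id | max_id
6 | 6
4 | 4
90 | 90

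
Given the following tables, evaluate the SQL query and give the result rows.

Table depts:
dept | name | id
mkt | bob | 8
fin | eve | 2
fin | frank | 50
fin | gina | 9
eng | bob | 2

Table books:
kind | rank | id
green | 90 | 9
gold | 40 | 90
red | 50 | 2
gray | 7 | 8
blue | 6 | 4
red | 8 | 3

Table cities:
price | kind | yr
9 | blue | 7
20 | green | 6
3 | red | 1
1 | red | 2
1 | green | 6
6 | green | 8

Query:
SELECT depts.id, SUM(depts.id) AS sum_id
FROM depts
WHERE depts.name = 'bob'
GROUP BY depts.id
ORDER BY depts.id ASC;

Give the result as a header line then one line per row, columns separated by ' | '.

After WHERE (2 rows):
depts.dept | depts.name | depts.id
mkt | bob | 8
eng | bob | 2
After GROUP BY (2 rows):
depts.id | sum_id
8 | 8
2 | 2
After ORDER BY (2 rows):
depts.id | sum_id
2 | 2
8 | 8

== RESULT ==
depts.id | sum_id
2 | 2
8 | 8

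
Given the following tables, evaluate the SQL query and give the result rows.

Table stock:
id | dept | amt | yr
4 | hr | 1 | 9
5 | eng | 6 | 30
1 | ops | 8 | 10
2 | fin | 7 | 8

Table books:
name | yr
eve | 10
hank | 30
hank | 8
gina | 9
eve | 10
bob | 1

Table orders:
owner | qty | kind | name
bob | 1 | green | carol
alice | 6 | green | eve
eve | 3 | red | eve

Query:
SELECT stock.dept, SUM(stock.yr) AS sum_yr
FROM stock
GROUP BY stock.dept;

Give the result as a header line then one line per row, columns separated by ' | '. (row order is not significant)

== RESULT ==
stock.dept | sum_yr
hr | 9
eng | 30
ops | 10
fin | 8

Derivation:
After GROUP BY (4 rows):
stock.dept | sum_yr
hr | 9
eng | 30
ops | 10
fin | 8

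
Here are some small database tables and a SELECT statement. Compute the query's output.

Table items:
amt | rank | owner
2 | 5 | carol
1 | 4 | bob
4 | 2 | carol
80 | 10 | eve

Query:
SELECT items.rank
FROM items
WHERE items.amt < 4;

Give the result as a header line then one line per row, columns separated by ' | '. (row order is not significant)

== RESULT ==
items.rank
5
4

Derivation:
After WHERE (2 rows):
items.amt | items.rank | items.owner
2 | 5 | carol
1 | 4 | bob
After SELECT (2 rows):
items.rank
5
4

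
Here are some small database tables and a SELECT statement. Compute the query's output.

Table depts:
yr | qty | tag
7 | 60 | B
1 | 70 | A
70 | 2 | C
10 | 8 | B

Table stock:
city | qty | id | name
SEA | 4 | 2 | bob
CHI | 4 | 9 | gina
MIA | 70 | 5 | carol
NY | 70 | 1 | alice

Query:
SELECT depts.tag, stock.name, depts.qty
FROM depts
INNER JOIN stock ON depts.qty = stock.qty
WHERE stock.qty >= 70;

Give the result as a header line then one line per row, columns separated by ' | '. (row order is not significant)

== RESULT ==
depts.tag | stock.name | depts.qty
A | carol | 70
A | alice | 70

Derivation:
After JOIN stock (2 rows):
depts.yr | depts.qty | depts.tag | stock.city | stock.qty | stock.id | stock.name
1 | 70 | A | MIA | 70 | 5 | carol
1 | 70 | A | NY | 70 | 1 | alice
After WHERE (2 rows):
depts.yr | depts.qty | depts.tag | stock.city | stock.qty | stock.id | stock.name
1 | 70 | A | MIA | 70 | 5 | carol
1 | 70 | A | NY | 70 | 1 | alice
After SELECT (2 rows):
depts.tag | stock.name | depts.qty
A | carol | 70
A | alice | 70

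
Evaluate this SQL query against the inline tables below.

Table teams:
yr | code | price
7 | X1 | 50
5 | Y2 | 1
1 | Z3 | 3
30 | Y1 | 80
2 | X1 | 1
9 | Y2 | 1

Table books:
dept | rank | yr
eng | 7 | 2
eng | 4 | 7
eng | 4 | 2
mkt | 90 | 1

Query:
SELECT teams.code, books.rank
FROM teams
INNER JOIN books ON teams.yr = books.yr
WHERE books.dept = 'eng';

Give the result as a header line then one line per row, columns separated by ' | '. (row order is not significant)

After JOIN books (4 rows):
teams.yr | teams.code | teams.price | books.dept | books.rank | books.yr
7 | X1 | 50 | eng | 4 | 7
1 | Z3 | 3 | mkt | 90 | 1
2 | X1 | 1 | eng | 7 | 2
2 | X1 | 1 | eng | 4 | 2
After WHERE (3 rows):
teams.yr | teams.code | teams.price | books.dept | books.rank | books.yr
7 | X1 | 50 | eng | 4 | 7
2 | X1 | 1 | eng | 7 | 2
2 | X1 | 1 | eng | 4 | 2
After SELECT (3 rows):
teams.code | books.rank
X1 | 4
X1 | 7
X1 | 4

== RESULT ==
teams.code | books.rank
X1 | 4
X1 | 7
X1 | 4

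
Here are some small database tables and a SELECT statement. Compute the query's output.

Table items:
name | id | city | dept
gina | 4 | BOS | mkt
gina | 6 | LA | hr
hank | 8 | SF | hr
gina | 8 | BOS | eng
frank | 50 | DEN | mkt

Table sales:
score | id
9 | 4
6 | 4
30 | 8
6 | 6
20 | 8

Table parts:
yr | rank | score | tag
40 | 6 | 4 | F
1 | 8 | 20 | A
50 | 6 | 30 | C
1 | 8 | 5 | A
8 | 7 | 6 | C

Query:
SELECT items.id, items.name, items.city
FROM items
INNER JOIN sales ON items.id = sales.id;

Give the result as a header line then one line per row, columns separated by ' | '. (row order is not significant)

After JOIN sales (7 rows):
items.name | items.id | items.city | items.dept | sales.score | sales.id
gina | 4 | BOS | mkt | 9 | 4
gina | 4 | BOS | mkt | 6 | 4
gina | 6 | LA | hr | 6 | 6
hank | 8 | SF | hr | 30 | 8
hank | 8 | SF | hr | 20 | 8
gina | 8 | BOS | eng | 30 | 8
gina | 8 | BOS | eng | 20 | 8
After SELECT (7 rows):
items.id | items.name | items.city
4 | gina | BOS
4 | gina | BOS
6 | gina | LA
8 | hank | SF
8 | hank | SF
8 | gina | BOS
8 | gina | BOS

== RESULT ==
items.id | items.name | items.city
4 | gina | BOS
4 | gina | BOS
6 | gina | LA
8 | hank | SF
8 | hank | SF
8 | gina | BOS
8 | gina | BOS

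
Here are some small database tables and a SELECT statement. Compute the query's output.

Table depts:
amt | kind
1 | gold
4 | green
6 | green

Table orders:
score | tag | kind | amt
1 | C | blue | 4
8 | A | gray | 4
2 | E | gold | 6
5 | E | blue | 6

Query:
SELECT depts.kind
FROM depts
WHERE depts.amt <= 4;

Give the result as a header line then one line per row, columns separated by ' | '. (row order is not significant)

After WHERE (2 rows):
depts.amt | depts.kind
1 | gold
4 | green
After SELECT (2 rows):
depts.kind
gold
green

== RESULT ==
depts.kind
gold
green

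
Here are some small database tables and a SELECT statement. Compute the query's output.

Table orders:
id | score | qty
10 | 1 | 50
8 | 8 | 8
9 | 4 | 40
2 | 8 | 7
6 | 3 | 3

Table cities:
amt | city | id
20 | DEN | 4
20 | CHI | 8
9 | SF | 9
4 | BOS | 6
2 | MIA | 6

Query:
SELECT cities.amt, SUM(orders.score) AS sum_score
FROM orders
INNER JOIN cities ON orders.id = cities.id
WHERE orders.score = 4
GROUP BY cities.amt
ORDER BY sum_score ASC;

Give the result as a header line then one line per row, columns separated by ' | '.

After JOIN cities (4 rows):
orders.id | orders.score | orders.qty | cities.amt | cities.city | cities.id
8 | 8 | 8 | 20 | CHI | 8
9 | 4 | 40 | 9 | SF | 9
6 | 3 | 3 | 4 | BOS | 6
6 | 3 | 3 | 2 | MIA | 6
After WHERE (1 rows):
orders.id | orders.score | orders.qty | cities.amt | cities.city | cities.id
9 | 4 | 40 | 9 | SF | 9
After GROUP BY (1 rows):
cities.amt | sum_score
9 | 4
After ORDER BY (1 rows):
cities.amt | sum_score
9 | 4

== RESULT ==
cities.amt | sum_score
9 | 4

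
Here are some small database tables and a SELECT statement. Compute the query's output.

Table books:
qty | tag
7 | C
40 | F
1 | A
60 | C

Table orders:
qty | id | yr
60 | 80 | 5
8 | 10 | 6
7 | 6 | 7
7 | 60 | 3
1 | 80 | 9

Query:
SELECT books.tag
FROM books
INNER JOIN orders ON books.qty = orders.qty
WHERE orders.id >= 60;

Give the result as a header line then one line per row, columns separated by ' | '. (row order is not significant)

After JOIN orders (4 rows):
books.qty | books.tag | orders.qty | orders.id | orders.yr
7 | C | 7 | 6 | 7
7 | C | 7 | 60 | 3
1 | A | 1 | 80 | 9
60 | C | 60 | 80 | 5
After WHERE (3 rows):
books.qty | books.tag | orders.qty | orders.id | orders.yr
7 | C | 7 | 60 | 3
1 | A | 1 | 80 | 9
60 | C | 60 | 80 | 5
After SELECT (3 rows):
books.tag
C
A
C

== RESULT ==
books.tag
C
A
C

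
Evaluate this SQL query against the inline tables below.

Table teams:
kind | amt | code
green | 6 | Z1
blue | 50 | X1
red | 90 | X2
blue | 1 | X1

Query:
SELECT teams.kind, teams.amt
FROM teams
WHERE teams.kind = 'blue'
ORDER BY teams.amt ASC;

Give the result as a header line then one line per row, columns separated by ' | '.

After WHERE (2 rows):
teams.kind | teams.amt | teams.code
blue | 50 | X1
blue | 1 | X1
After SELECT (2 rows):
teams.kind | teams.amt
blue | 50
blue | 1
After ORDER BY (2 rows):
teams.kind | teams.amt
blue | 1
blue | 50

== RESULT ==
teams.kind | teams.amt
blue | 1
blue | 50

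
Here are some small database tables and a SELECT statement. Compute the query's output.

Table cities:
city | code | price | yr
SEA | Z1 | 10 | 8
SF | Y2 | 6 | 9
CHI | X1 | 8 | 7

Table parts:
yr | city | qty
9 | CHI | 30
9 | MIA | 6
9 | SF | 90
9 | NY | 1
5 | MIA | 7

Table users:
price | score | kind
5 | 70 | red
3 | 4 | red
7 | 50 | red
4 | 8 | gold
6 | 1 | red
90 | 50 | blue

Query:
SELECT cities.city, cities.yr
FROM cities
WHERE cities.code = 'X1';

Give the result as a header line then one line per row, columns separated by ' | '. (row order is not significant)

After WHERE (1 rows):
cities.city | cities.code | cities.price | cities.yr
CHI | X1 | 8 | 7
After SELECT (1 rows):
cities.city | cities.yr
CHI | 7

== RESULT ==
cities.city | cities.yr
CHI | 7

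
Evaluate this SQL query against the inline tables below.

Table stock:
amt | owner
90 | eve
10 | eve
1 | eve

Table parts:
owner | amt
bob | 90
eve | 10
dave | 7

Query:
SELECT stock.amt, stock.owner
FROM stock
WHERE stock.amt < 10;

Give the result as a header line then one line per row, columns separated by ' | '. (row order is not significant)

== RESULT ==
stock.amt | stock.owner
1 | eve

Derivation:
After WHERE (1 rows):
stock.amt | stock.owner
1 | eve
After SELECT (1 rows):
stock.amt | stock.owner
1 | eve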